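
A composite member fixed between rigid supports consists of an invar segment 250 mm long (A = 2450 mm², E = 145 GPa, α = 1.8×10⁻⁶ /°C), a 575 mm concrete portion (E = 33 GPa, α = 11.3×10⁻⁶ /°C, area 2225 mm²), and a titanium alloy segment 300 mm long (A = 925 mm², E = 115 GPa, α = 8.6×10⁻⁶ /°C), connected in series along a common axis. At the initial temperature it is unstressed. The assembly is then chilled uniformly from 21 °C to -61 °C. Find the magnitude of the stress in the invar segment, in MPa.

σ ≈ 28.1 MPa (tensile)

If the supports were absent, the total length change would be Σ αᵢΔT Lᵢ = 1.8×10⁻⁶×82×250 + 11.3×10⁻⁶×82×575 + 8.6×10⁻⁶×82×300 = 0.7813 mm.
The walls prevent any net length change, so an axial force P (same in every segment) develops. Compatibility: P · Σ Lᵢ/(AᵢEᵢ) = δ_free.
The series flexibility is Σ Lᵢ/(AᵢEᵢ) = 250/(2450×145×10³) + 575/(2225×33×10³) + 300/(925×115×10³) = 1.136×10⁻⁵ mm/N.
P = 0.7813 / 1.136×10⁻⁵ = 68800 N = 68.8 kN, tensile.
σ_{invar} = P / A = 68800 / 2450 = 28.08 MPa.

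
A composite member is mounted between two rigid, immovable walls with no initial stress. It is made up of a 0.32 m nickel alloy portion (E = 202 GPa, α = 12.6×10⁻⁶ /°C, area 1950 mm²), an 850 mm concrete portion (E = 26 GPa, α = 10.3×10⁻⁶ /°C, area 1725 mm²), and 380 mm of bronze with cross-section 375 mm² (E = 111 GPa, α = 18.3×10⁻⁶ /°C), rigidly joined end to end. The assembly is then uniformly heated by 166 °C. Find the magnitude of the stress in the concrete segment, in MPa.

σ ≈ 65.7 MPa (compressive)

Free thermal expansion of the whole bar: Σ αᵢΔT Lᵢ = 12.6×10⁻⁶×166×320 + 10.3×10⁻⁶×166×850 + 18.3×10⁻⁶×166×380 = 3.277 mm.
Since the ends are fixed, an axial force P builds up, equal in every segment, with P · Σ Lᵢ/(AᵢEᵢ) = δ_free.
The series flexibility is Σ Lᵢ/(AᵢEᵢ) = 320/(1950×202×10³) + 850/(1725×26×10³) + 380/(375×111×10³) = 2.889×10⁻⁵ mm/N.
P = 3.277 / 2.889×10⁻⁵ = 113400 N = 113.4 kN, compressive.
σ_{concrete} = P / A = 113400 / 1725 = 65.75 MPa.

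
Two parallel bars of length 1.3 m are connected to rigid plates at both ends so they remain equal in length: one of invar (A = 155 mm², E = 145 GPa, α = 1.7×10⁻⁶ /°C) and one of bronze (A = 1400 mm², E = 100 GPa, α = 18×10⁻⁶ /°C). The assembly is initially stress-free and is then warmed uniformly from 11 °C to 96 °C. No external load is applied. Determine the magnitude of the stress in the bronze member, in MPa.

σ ≈ 19.2 MPa (compressive)

Equilibrium of a rigid end plate with no external load gives equal and opposite internal forces ±P in the two members. Since α_{bronze} > α_{invar}, heating drives the bronze into compression and the invar into tension.
Equating the net (thermal + elastic) strains gives |α₁ − α₂|·ΔT = P·[1/(A₁E₁) + 1/(A₂E₂)].
|α₁ − α₂|·ΔT = 16.3×10⁻⁶ × 85 = 0.001386.
1/(A₁E₁) + 1/(A₂E₂) = 1/(155×145×10³) + 1/(1400×100×10³) = 5.164×10⁻⁸ N⁻¹.
P = 0.001386 / 5.164×10⁻⁸ = 26830 N = 26.83 kN.
σ_{bronze} = P/A₂ = 26830/1400 = 19.17 MPa, compressive.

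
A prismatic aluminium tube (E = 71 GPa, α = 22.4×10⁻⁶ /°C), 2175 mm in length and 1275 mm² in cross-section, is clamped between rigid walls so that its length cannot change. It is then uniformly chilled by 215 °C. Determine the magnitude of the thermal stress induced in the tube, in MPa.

The supports are rigid, so the total axial strain is zero. The restrained thermal strain is ε = αΔT = 22.4×10⁻⁶ × 215 = 4816×10⁻⁶.
σ = EαΔT = 71×10³ × 22.4×10⁻⁶ × 215 = 341.9 MPa (tensile; the tube is trying to contract).

σ ≈ 342 MPa (tensile)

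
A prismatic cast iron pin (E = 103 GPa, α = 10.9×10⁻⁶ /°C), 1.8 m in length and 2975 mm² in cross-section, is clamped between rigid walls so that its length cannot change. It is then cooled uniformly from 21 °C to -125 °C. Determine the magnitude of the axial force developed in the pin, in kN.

The ends cannot move, so σ = EαΔT = 103×10³ × 10.9×10⁻⁶ × 146 = 163.9 MPa.
Then P = σA = 163.9 × 2975 mm² = 487.6 kN, tensile.

P ≈ 488 kN (tensile)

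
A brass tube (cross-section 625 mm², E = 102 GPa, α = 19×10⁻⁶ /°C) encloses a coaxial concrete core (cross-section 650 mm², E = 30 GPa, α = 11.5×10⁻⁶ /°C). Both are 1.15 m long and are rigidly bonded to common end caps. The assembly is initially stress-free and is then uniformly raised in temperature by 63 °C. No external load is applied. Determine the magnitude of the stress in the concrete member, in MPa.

σ ≈ 10.9 MPa (tensile)

Equilibrium of a rigid end plate with no external load gives equal and opposite internal forces ±P in the two members. Since α_{brass} > α_{concrete}, heating drives the brass into compression and the concrete into tension.
Equating the net (thermal + elastic) strains gives |α₁ − α₂|·ΔT = P·[1/(A₁E₁) + 1/(A₂E₂)].
|α₁ − α₂|·ΔT = 7.5×10⁻⁶ × 63 = 0.0004725.
1/(A₁E₁) + 1/(A₂E₂) = 1/(625×102×10³) + 1/(650×30×10³) = 6.697×10⁻⁸ N⁻¹.
So P = 0.0004725 / 6.697×10⁻⁸ = 7.056 kN.
σ_{concrete} = P/A₂ = 7056/650 = 10.85 MPa, tensile.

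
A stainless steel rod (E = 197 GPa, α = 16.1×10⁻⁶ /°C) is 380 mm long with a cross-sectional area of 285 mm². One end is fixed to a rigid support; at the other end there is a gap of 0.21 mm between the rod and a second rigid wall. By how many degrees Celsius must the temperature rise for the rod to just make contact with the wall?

The gap closes when αΔT L = 0.21 mm, since the rod is still unstressed at that instant.
So ΔT = g/(αL) = 0.21/(16.1×10⁻⁶ × 380) = 34.32 °C.

ΔT ≈ 34.3 °C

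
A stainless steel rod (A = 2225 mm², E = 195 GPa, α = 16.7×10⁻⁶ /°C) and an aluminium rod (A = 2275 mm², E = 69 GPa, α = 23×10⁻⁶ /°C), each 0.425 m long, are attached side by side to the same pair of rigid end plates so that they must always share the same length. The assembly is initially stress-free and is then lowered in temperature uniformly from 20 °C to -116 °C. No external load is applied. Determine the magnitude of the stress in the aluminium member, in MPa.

σ ≈ 43.4 MPa (tensile)

The aluminium has the larger α, so on cooling it would change length more than the stainless steel if both were free. The rigid plates force a common final length, so the aluminium is put into tension and the stainless steel into compression, with equal and opposite forces P (no external load).
Compatibility of the two members (thermal + elastic change equal): (α₁ − α₂)ΔT = P·[1/(A₁E₁) + 1/(A₂E₂)].
|α₁ − α₂|·ΔT = 6.3×10⁻⁶ × 136 = 0.0008568.
1/(A₁E₁) + 1/(A₂E₂) = 1/(2225×195×10³) + 1/(2275×69×10³) = 8.675×10⁻⁹ N⁻¹.
So P = 0.0008568 / 8.675×10⁻⁹ = 98.76 kN.
σ_{aluminium} = P/A₂ = 98760/2275 = 43.41 MPa, tensile.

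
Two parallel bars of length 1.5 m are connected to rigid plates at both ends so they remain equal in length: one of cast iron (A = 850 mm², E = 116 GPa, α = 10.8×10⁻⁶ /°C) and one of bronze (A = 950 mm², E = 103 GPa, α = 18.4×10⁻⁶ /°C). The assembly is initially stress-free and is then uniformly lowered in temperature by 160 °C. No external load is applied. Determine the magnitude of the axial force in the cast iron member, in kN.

Both members must finish at the same length. With the larger α, the bronze tends to over-contract; the plates restrain it, putting the bronze in tension and the cast iron in compression. With no external load the two internal forces are equal and opposite, magnitude P.
Compatibility of the two members (thermal + elastic change equal): (α₁ − α₂)ΔT = P·[1/(A₁E₁) + 1/(A₂E₂)].
|α₁ − α₂|·ΔT = 7.6×10⁻⁶ × 160 = 0.001216.
1/(A₁E₁) + 1/(A₂E₂) = 1/(850×116×10³) + 1/(950×103×10³) = 2.036×10⁻⁸ N⁻¹.
So P = 0.001216 / 2.036×10⁻⁸ = 59.72 kN.

P ≈ 59.7 kN (compressive in the cast iron)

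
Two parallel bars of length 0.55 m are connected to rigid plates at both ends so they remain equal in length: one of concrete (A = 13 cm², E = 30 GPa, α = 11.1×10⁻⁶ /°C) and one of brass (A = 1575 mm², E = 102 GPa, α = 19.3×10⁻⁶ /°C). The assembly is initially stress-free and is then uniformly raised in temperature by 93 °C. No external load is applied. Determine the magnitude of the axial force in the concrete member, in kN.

Both members must finish at the same length. With the larger α, the brass tends to over-expand; the plates restrain it, putting the brass in compression and the concrete in tension. With no external load the two internal forces are equal and opposite, magnitude P.
Setting the final lengths equal and cancelling L: (α₁ − α₂)ΔT = P/(A₁E₁) + P/(A₂E₂).
|α₁ − α₂|·ΔT = 8.2×10⁻⁶ × 93 = 0.0007626.
1/(A₁E₁) + 1/(A₂E₂) = 1/(1300×30×10³) + 1/(1575×102×10³) = 3.187×10⁻⁸ N⁻¹.
P = 0.0007626 / 3.187×10⁻⁸ = 23930 N = 23.93 kN.

P ≈ 23.9 kN (tensile in the concrete)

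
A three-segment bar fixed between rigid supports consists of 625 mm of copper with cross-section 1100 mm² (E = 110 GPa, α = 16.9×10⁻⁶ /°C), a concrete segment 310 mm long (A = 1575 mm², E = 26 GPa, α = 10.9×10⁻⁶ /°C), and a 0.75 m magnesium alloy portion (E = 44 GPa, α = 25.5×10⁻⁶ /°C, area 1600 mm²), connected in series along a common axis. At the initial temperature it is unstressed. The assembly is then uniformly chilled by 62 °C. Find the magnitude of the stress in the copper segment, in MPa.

If the supports were absent, the total length change would be Σ αᵢΔT Lᵢ = 16.9×10⁻⁶×62×625 + 10.9×10⁻⁶×62×310 + 25.5×10⁻⁶×62×750 = 2.05 mm.
Since the ends are fixed, an axial force P builds up, equal in every segment, with P · Σ Lᵢ/(AᵢEᵢ) = δ_free.
The series flexibility is Σ Lᵢ/(AᵢEᵢ) = 625/(1100×110×10³) + 310/(1575×26×10³) + 750/(1600×44×10³) = 2.339×10⁻⁵ mm/N.
P = 2.05 / 2.339×10⁻⁵ = 87650 N = 87.65 kN, tensile.
σ_{copper} = P / A = 87650 / 1100 = 79.69 MPa.

σ ≈ 79.7 MPa (tensile)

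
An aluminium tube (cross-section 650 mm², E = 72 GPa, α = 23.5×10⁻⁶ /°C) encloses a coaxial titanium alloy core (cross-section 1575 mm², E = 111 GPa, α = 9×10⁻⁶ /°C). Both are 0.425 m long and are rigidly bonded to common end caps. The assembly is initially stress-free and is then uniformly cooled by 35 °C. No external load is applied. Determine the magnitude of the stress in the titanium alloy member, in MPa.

σ ≈ 11.9 MPa (compressive)

The aluminium has the larger α, so on cooling it would change length more than the titanium alloy if both were free. The rigid plates force a common final length, so the aluminium is put into tension and the titanium alloy into compression, with equal and opposite forces P (no external load).
Setting the final lengths equal and cancelling L: (α₁ − α₂)ΔT = P/(A₁E₁) + P/(A₂E₂).
|α₁ − α₂|·ΔT = 14.5×10⁻⁶ × 35 = 0.0005075.
1/(A₁E₁) + 1/(A₂E₂) = 1/(650×72×10³) + 1/(1575×111×10³) = 2.709×10⁻⁸ N⁻¹.
So P = 0.0005075 / 2.709×10⁻⁸ = 18.74 kN.
σ_{titanium alloy} = P/A₂ = 18740/1575 = 11.9 MPa, compressive.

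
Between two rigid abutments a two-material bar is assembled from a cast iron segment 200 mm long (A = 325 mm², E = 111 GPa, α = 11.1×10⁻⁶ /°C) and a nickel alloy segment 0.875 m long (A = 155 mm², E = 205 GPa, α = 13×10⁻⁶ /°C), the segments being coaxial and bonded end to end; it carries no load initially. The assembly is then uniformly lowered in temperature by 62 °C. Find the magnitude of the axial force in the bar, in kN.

P ≈ 25.5 kN (tensile)

With the walls removed the bar would change length by δ_free = Σ αᵢΔT Lᵢ = 11.1×10⁻⁶×62×200 + 13×10⁻⁶×62×875 = 0.8429 mm.
The walls prevent any net length change, so an axial force P (same in every segment) develops. Compatibility: P · Σ Lᵢ/(AᵢEᵢ) = δ_free.
The series flexibility is Σ Lᵢ/(AᵢEᵢ) = 200/(325×111×10³) + 875/(155×205×10³) = 3.308×10⁻⁵ mm/N.
Hence P = δ_free / Σ(L/AE) = 0.8429/3.308×10⁻⁵ = 25.48 kN (tensile).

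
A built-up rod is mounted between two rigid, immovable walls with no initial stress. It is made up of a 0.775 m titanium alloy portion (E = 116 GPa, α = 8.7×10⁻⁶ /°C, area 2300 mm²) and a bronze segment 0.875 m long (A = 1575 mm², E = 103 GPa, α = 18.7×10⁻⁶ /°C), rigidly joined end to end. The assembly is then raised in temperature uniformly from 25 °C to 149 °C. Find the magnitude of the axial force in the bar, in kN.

P ≈ 345 kN (compressive)

If the supports were absent, the total length change would be Σ αᵢΔT Lᵢ = 8.7×10⁻⁶×124×775 + 18.7×10⁻⁶×124×875 = 2.865 mm.
The rigid supports impose zero overall length change; the single axial force P common to all segments must satisfy P Σ Lᵢ/(AᵢEᵢ) = δ_free.
The series flexibility is Σ Lᵢ/(AᵢEᵢ) = 775/(2300×116×10³) + 875/(1575×103×10³) = 8.299×10⁻⁶ mm/N.
Hence P = δ_free / Σ(L/AE) = 2.865/8.299×10⁻⁶ = 345.2 kN (compressive).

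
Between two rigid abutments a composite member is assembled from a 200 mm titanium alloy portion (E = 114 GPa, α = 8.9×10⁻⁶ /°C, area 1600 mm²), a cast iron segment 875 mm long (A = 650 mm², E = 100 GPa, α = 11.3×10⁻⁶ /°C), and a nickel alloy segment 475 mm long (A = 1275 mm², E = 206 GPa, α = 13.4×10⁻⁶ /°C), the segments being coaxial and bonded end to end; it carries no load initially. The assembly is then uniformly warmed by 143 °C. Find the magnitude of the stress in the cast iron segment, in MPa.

Free thermal expansion of the whole bar: Σ αᵢΔT Lᵢ = 8.9×10⁻⁶×143×200 + 11.3×10⁻⁶×143×875 + 13.4×10⁻⁶×143×475 = 2.579 mm.
The walls prevent any net length change, so an axial force P (same in every segment) develops. Compatibility: P · Σ Lᵢ/(AᵢEᵢ) = δ_free.
Σ Lᵢ/(AᵢEᵢ) = 200/(1600×114×10³) + 875/(650×100×10³) + 475/(1275×206×10³) = 1.637×10⁻⁵ mm/N.
P = 2.579 / 1.637×10⁻⁵ = 157600 N = 157.6 kN, compressive.
σ_{cast iron} = P / A = 157600 / 650 = 242.4 MPa.

σ ≈ 242 MPa (compressive)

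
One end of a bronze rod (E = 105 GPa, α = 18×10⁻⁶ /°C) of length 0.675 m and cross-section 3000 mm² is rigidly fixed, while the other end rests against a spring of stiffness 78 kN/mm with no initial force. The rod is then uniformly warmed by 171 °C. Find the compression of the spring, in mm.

δ ≈ 1.78 mm

The unrestrained thermal change is αΔT L = 18×10⁻⁶ × 171 × 675 = 2.078 mm.
With a force P in the spring, the elastic change of the rod is PL/(AE) and that of the spring is P/k; compatibility requires their sum to equal δ_free.
So P = δ_free / [L/(AE) + 1/k] = 2.078 / [ 675/(3000×105×10³) + 1/(78×10³) ].
P = 2.078 / 1.496×10⁻⁵ = 138800 N.
Spring compression = P/k = 138800/(78×10³) = 1.78 mm.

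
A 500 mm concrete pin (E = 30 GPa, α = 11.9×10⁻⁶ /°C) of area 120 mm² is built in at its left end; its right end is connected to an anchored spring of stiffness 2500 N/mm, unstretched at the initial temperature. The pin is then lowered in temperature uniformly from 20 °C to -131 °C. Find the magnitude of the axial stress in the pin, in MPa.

σ ≈ 13.9 MPa (tensile)

If the spring were absent the pin would shorten by αΔT L = 11.9×10⁻⁶ × 151 × 500 = 0.8984 mm.
With a force P in the spring, the elastic change of the pin is PL/(AE) and that of the spring is P/k; compatibility requires their sum to equal δ_free.
P [ L/(AE) + 1/k ] = δ_free → P [ 500/(120×30×10³) + 1/(2500) ] = 0.8984.
P = 0.8984 / 0.0005389 = 1667 N.
σ = P/A = 1667/120 = 13.89 MPa.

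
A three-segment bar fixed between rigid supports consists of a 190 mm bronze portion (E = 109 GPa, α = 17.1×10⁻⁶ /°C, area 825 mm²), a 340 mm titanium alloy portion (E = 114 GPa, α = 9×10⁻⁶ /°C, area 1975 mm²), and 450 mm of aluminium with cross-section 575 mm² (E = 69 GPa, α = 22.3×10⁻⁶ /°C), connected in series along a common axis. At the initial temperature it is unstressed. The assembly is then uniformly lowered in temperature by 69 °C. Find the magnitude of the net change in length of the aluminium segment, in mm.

|ΔL| ≈ 0.162 mm

Free thermal contraction of the whole bar: Σ αᵢΔT Lᵢ = 17.1×10⁻⁶×69×190 + 9×10⁻⁶×69×340 + 22.3×10⁻⁶×69×450 = 1.128 mm.
The rigid supports impose zero overall length change; the single axial force P common to all segments must satisfy P Σ Lᵢ/(AᵢEᵢ) = δ_free.
The series flexibility is Σ Lᵢ/(AᵢEᵢ) = 190/(825×109×10³) + 340/(1975×114×10³) + 450/(575×69×10³) = 1.497×10⁻⁵ mm/N.
P = 1.128 / 1.497×10⁻⁵ = 75360 N = 75.36 kN, tensile.
For the aluminium segment, free thermal change = 22.3×10⁻⁶×69×450 = 0.6924 mm and elastic change from P = 75360×450/(575×69×10³) = 0.8547 mm; these oppose, so the net change is 0.162 mm (segment lengthens).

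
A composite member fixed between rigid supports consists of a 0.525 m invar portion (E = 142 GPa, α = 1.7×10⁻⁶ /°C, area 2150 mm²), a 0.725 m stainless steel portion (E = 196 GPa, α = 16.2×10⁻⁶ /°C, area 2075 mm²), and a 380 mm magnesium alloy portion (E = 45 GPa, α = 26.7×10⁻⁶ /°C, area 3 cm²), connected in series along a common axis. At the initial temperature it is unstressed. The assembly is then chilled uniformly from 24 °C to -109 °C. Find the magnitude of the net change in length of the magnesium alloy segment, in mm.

Free thermal contraction of the whole bar: Σ αᵢΔT Lᵢ = 1.7×10⁻⁶×133×525 + 16.2×10⁻⁶×133×725 + 26.7×10⁻⁶×133×380 = 3.03 mm.
The rigid supports impose zero overall length change; the single axial force P common to all segments must satisfy P Σ Lᵢ/(AᵢEᵢ) = δ_free.
Σ Lᵢ/(AᵢEᵢ) = 525/(2150×142×10³) + 725/(2075×196×10³) + 380/(300×45×10³) = 3.165×10⁻⁵ mm/N.
Hence P = δ_free / Σ(L/AE) = 3.03/3.165×10⁻⁵ = 95.74 kN (tensile).
For the magnesium alloy segment, free thermal change = 26.7×10⁻⁶×133×380 = 1.349 mm and elastic change from P = 95740×380/(300×45×10³) = 2.695 mm; these oppose, so the net change is 1.35 mm (segment lengthens).

|ΔL| ≈ 1.35 mm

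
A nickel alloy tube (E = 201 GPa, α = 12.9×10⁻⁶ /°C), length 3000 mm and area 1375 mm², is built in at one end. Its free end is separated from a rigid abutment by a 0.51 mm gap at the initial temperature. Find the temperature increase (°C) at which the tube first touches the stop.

ΔT ≈ 13.2 °C

Contact occurs when the free expansion equals the gap: αΔT L = 0.51 mm.
ΔT = 0.51 / (12.9×10⁻⁶ × 3000) = 13.18 °C.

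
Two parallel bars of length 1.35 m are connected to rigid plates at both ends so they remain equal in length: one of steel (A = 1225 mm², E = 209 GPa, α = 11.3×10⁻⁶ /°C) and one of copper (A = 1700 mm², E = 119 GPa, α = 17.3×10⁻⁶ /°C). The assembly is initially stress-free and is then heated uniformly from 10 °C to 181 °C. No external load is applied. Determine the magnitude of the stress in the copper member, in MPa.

σ ≈ 68.2 MPa (compressive)

The copper has the larger α, so on heating it would change length more than the steel if both were free. The rigid plates force a common final length, so the copper is put into compression and the steel into tension, with equal and opposite forces P (no external load).
Equating the net (thermal + elastic) strains gives |α₁ − α₂|·ΔT = P·[1/(A₁E₁) + 1/(A₂E₂)].
|α₁ − α₂|·ΔT = 6×10⁻⁶ × 171 = 0.001026.
1/(A₁E₁) + 1/(A₂E₂) = 1/(1225×209×10³) + 1/(1700×119×10³) = 8.849×10⁻⁹ N⁻¹.
So P = 0.001026 / 8.849×10⁻⁹ = 115.9 kN.
σ_{copper} = P/A₂ = 115900/1700 = 68.2 MPa, compressive.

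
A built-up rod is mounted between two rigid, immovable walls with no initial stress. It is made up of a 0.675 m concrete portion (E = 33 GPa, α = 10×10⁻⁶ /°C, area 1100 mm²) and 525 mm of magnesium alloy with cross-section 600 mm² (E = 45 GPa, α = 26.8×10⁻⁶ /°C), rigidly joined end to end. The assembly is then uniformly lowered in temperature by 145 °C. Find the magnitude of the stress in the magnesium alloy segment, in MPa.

With the walls removed the bar would change length by δ_free = Σ αᵢΔT Lᵢ = 10×10⁻⁶×145×675 + 26.8×10⁻⁶×145×525 = 3.019 mm.
The walls prevent any net length change, so an axial force P (same in every segment) develops. Compatibility: P · Σ Lᵢ/(AᵢEᵢ) = δ_free.
The series flexibility is Σ Lᵢ/(AᵢEᵢ) = 675/(1100×33×10³) + 525/(600×45×10³) = 3.804×10⁻⁵ mm/N.
P = 3.019 / 3.804×10⁻⁵ = 79360 N = 79.36 kN, tensile.
σ_{magnesium alloy} = P / A = 79360 / 600 = 132.3 MPa.

σ ≈ 132 MPa (tensile)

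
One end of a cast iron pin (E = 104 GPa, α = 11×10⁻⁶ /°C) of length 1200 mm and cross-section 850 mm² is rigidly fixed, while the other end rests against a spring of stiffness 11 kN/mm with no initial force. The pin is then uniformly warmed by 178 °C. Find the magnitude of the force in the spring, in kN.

P ≈ 22.5 kN

If the spring were absent the pin would lengthen by αΔT L = 11×10⁻⁶ × 178 × 1200 = 2.35 mm.
With a force P in the spring, the elastic change of the pin is PL/(AE) and that of the spring is P/k; compatibility requires their sum to equal δ_free.
So P = δ_free / [L/(AE) + 1/k] = 2.35 / [ 1200/(850×104×10³) + 1/(11×10³) ].
P = 2.35 / 0.0001045 = 22490 N.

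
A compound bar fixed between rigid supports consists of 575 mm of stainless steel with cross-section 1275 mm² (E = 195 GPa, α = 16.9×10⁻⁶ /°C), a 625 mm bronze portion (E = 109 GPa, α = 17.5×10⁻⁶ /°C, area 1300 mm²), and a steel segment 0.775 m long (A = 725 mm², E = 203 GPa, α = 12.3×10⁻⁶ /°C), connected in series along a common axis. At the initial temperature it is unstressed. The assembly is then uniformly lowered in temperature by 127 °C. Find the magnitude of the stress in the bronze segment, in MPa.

σ ≈ 246 MPa (tensile)

With the walls removed the bar would change length by δ_free = Σ αᵢΔT Lᵢ = 16.9×10⁻⁶×127×575 + 17.5×10⁻⁶×127×625 + 12.3×10⁻⁶×127×775 = 3.834 mm.
The walls prevent any net length change, so an axial force P (same in every segment) develops. Compatibility: P · Σ Lᵢ/(AᵢEᵢ) = δ_free.
The series flexibility is Σ Lᵢ/(AᵢEᵢ) = 575/(1275×195×10³) + 625/(1300×109×10³) + 775/(725×203×10³) = 1.199×10⁻⁵ mm/N.
So P = 3.834 / 1.199×10⁻⁵ = 319.8 kN, tensile.
σ_{bronze} = P / A = 319800 / 1300 = 246 MPa.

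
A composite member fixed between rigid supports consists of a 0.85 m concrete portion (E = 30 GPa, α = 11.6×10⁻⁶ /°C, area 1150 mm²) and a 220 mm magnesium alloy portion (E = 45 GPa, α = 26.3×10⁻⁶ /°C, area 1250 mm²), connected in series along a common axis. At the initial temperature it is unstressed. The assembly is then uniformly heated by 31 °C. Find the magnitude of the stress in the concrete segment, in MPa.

σ ≈ 14.8 MPa (compressive)

Free thermal expansion of the whole bar: Σ αᵢΔT Lᵢ = 11.6×10⁻⁶×31×850 + 26.3×10⁻⁶×31×220 = 0.485 mm.
The rigid supports impose zero overall length change; the single axial force P common to all segments must satisfy P Σ Lᵢ/(AᵢEᵢ) = δ_free.
The series flexibility is Σ Lᵢ/(AᵢEᵢ) = 850/(1150×30×10³) + 220/(1250×45×10³) = 2.855×10⁻⁵ mm/N.
So P = 0.485 / 2.855×10⁻⁵ = 16.99 kN, compressive.
σ_{concrete} = P / A = 16990 / 1150 = 14.77 MPa.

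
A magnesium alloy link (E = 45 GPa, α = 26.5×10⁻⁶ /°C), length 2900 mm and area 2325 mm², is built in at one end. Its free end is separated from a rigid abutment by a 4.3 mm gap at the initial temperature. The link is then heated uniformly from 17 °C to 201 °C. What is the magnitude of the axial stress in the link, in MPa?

σ ≈ 153 MPa (compressive)

Unrestrained expansion: δ_free = αΔT L = 26.5×10⁻⁶ × 184 × 2900 = 14.14 mm.
After closing the 4.3 mm clearance, 14.14 − 4.3 = 9.84 mm of expansion remains to be suppressed by the wall.
Compatibility: PL/(AE) = 9.84 mm, so σ = P/A = E × (9.84/2900) = 152.7 MPa.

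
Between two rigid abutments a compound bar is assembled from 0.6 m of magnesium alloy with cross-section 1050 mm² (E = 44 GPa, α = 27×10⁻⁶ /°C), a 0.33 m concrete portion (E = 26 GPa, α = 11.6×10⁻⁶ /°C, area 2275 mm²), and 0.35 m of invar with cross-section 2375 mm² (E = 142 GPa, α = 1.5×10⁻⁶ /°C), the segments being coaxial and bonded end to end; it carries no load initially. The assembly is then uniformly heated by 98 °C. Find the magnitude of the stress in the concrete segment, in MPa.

σ ≈ 45.2 MPa (compressive)

With the walls removed the bar would change length by δ_free = Σ αᵢΔT Lᵢ = 27×10⁻⁶×98×600 + 11.6×10⁻⁶×98×330 + 1.5×10⁻⁶×98×350 = 2.014 mm.
The walls prevent any net length change, so an axial force P (same in every segment) develops. Compatibility: P · Σ Lᵢ/(AᵢEᵢ) = δ_free.
Σ Lᵢ/(AᵢEᵢ) = 600/(1050×44×10³) + 330/(2275×26×10³) + 350/(2375×142×10³) = 1.96×10⁻⁵ mm/N.
So P = 2.014 / 1.96×10⁻⁵ = 102.7 kN, compressive.
σ_{concrete} = P / A = 102700 / 2275 = 45.16 MPa.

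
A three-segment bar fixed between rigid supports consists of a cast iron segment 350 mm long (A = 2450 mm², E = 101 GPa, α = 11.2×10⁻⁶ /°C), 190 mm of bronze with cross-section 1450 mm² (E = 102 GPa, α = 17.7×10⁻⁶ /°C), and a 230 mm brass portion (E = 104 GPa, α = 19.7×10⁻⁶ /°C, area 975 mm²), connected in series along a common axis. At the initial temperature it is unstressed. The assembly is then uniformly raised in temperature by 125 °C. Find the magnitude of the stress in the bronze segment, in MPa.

σ ≈ 205 MPa (compressive)

With the walls removed the bar would change length by δ_free = Σ αᵢΔT Lᵢ = 11.2×10⁻⁶×125×350 + 17.7×10⁻⁶×125×190 + 19.7×10⁻⁶×125×230 = 1.477 mm.
The rigid supports impose zero overall length change; the single axial force P common to all segments must satisfy P Σ Lᵢ/(AᵢEᵢ) = δ_free.
Σ Lᵢ/(AᵢEᵢ) = 350/(2450×101×10³) + 190/(1450×102×10³) + 230/(975×104×10³) = 4.967×10⁻⁶ mm/N.
So P = 1.477 / 4.967×10⁻⁶ = 297.3 kN, compressive.
σ_{bronze} = P / A = 297300 / 1450 = 205 MPa.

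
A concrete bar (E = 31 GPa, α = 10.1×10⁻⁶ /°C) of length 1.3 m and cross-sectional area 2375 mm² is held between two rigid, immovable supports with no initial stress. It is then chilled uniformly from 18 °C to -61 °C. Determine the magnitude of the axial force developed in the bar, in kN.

The ends cannot move, so σ = EαΔT = 31×10³ × 10.1×10⁻⁶ × 79 = 24.73 MPa.
Axial force P = σA = 24.73 × 2375 = 58750 N = 58.75 kN, tensile.

P ≈ 58.7 kN (tensile)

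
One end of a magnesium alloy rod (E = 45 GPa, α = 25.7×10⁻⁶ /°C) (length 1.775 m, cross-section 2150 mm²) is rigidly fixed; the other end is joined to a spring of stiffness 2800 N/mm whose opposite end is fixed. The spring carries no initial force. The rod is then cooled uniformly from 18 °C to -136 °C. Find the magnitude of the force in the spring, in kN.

The unrestrained thermal change is αΔT L = 25.7×10⁻⁶ × 154 × 1775 = 7.025 mm.
With a force P in the spring, the elastic change of the rod is PL/(AE) and that of the spring is P/k; compatibility requires their sum to equal δ_free.
P [ L/(AE) + 1/k ] = δ_free → P [ 1775/(2150×45×10³) + 1/(2800) ] = 7.025.
P = 7.025 / 0.0003755 = 18710 N.

P ≈ 18.7 kN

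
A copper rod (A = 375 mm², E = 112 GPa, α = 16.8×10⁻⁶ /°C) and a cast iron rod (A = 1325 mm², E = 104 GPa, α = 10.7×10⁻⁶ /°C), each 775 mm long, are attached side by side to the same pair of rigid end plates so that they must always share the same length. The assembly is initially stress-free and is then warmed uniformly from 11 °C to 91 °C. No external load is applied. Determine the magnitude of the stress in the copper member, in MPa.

Equilibrium of a rigid end plate with no external load gives equal and opposite internal forces ±P in the two members. Since α_{copper} > α_{cast iron}, heating drives the copper into compression and the cast iron into tension.
Compatibility of the two members (thermal + elastic change equal): (α₁ − α₂)ΔT = P·[1/(A₁E₁) + 1/(A₂E₂)].
|α₁ − α₂|·ΔT = 6.1×10⁻⁶ × 80 = 0.000488.
1/(A₁E₁) + 1/(A₂E₂) = 1/(375×112×10³) + 1/(1325×104×10³) = 3.107×10⁻⁸ N⁻¹.
P = 0.000488 / 3.107×10⁻⁸ = 15710 N = 15.71 kN.
σ_{copper} = P/A₁ = 15710/375 = 41.89 MPa, compressive.

σ ≈ 41.9 MPa (compressive)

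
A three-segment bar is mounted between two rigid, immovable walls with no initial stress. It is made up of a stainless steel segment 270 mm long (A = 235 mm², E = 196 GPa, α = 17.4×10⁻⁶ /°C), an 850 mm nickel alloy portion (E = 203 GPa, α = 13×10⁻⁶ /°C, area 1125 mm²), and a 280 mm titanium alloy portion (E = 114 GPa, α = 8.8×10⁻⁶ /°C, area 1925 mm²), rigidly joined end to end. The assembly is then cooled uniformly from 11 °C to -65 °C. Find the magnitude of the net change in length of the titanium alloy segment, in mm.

With the walls removed the bar would change length by δ_free = Σ αᵢΔT Lᵢ = 17.4×10⁻⁶×76×270 + 13×10⁻⁶×76×850 + 8.8×10⁻⁶×76×280 = 1.384 mm.
The walls prevent any net length change, so an axial force P (same in every segment) develops. Compatibility: P · Σ Lᵢ/(AᵢEᵢ) = δ_free.
The series flexibility is Σ Lᵢ/(AᵢEᵢ) = 270/(235×196×10³) + 850/(1125×203×10³) + 280/(1925×114×10³) = 1.086×10⁻⁵ mm/N.
So P = 1.384 / 1.086×10⁻⁵ = 127.5 kN, tensile.
For the titanium alloy segment, free thermal change = 8.8×10⁻⁶×76×280 = 0.1873 mm and elastic change from P = 127500×280/(1925×114×10³) = 0.1626 mm; these oppose, so the net change is 0.0246 mm (segment shortens).

|ΔL| ≈ 0.0246 mm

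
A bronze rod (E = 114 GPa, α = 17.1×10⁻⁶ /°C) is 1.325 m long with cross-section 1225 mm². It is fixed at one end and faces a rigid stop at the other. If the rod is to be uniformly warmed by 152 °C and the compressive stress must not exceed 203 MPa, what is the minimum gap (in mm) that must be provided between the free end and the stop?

g ≈ 1.08 mm

Free expansion if unrestrained: δ_free = αΔT L = 17.1×10⁻⁶ × 152 × 1325 = 3.444 mm.
A stress of 203 MPa corresponds to the wall pushing the rod back by σL/E = 203×1325/(114×10³) = 2.359 mm.
So the gap has to take up the difference, g_min = δ_free − σL/E = 3.444 − 2.359 = 1.085 mm.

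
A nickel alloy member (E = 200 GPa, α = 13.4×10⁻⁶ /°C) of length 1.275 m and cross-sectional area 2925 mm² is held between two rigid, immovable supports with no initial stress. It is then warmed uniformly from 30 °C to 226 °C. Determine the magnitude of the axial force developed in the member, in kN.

P ≈ 1540 kN (compressive)

Full restraint means ε = 0, so the stress is σ = EαΔT = 200×10³ × 13.4×10⁻⁶ × 196 = 525.3 MPa.
Then P = σA = 525.3 × 2925 mm² = 1536 kN, compressive.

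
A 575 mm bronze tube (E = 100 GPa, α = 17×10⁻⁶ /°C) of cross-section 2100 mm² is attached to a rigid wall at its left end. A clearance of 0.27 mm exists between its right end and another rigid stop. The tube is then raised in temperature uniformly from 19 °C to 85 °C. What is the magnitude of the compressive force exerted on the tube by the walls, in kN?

P ≈ 137 kN

Free thermal elongation = αΔT L = 17×10⁻⁶ × 66 × 575 = 0.6452 mm.
This exceeds the 0.27 mm gap, so the wall pushes back. The portion of expansion that must be recovered elastically is δ_free − gap = 0.6452 − 0.27 = 0.3751 mm.
That suppressed elongation corresponds to σ = E·Δ/L = 100×10³ × 0.3751/575 = 65.24 MPa.
P = σA = 65.24 × 2100 = 137 kN.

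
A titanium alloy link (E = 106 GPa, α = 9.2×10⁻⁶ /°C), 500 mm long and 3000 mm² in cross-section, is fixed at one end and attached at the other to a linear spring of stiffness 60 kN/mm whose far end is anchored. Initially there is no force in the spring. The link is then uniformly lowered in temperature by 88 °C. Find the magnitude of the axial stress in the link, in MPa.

σ ≈ 7.4 MPa (tensile)

Free thermal contraction: δ_free = αΔT L = 9.2×10⁻⁶ × 88 × 500 = 0.4048 mm.
With a force P in the spring, the elastic change of the link is PL/(AE) and that of the spring is P/k; compatibility requires their sum to equal δ_free.
So P = δ_free / [L/(AE) + 1/k] = 0.4048 / [ 500/(3000×106×10³) + 1/(60×10³) ].
P = 0.4048 / 1.824×10⁻⁵ = 22190 N.
σ = P/A = 22190/3000 = 7.398 MPa.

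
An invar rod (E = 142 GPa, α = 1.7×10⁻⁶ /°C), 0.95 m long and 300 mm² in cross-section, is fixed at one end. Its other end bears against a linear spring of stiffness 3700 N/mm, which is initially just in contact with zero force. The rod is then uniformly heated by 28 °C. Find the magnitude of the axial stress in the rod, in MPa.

σ ≈ 0.515 MPa (compressive)

If the spring were absent the rod would lengthen by αΔT L = 1.7×10⁻⁶ × 28 × 950 = 0.04522 mm.
With a force P in the spring, the elastic change of the rod is PL/(AE) and that of the spring is P/k; compatibility requires their sum to equal δ_free.
P [ L/(AE) + 1/k ] = δ_free → P [ 950/(300×142×10³) + 1/(3700) ] = 0.04522.
P = 0.04522 / 0.0002926 = 154.6 N.
σ = P/A = 154.6/300 = 0.5152 MPa.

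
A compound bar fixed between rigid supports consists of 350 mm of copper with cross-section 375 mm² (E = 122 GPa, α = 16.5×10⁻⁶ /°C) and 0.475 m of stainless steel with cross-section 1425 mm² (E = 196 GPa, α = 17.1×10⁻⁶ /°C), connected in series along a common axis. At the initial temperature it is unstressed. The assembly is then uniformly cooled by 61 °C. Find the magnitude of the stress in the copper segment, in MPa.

σ ≈ 242 MPa (tensile)

With the walls removed the bar would change length by δ_free = Σ αᵢΔT Lᵢ = 16.5×10⁻⁶×61×350 + 17.1×10⁻⁶×61×475 = 0.8477 mm.
Since the ends are fixed, an axial force P builds up, equal in every segment, with P · Σ Lᵢ/(AᵢEᵢ) = δ_free.
The series flexibility is Σ Lᵢ/(AᵢEᵢ) = 350/(375×122×10³) + 475/(1425×196×10³) = 9.351×10⁻⁶ mm/N.
P = 0.8477 / 9.351×10⁻⁶ = 90660 N = 90.66 kN, tensile.
σ_{copper} = P / A = 90660 / 375 = 241.8 MPa.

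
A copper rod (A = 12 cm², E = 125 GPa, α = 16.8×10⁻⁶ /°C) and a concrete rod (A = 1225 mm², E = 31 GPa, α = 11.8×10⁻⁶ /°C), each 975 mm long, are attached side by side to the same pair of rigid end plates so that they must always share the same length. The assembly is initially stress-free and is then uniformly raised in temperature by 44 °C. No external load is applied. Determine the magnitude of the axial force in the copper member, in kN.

P ≈ 6.67 kN (compressive in the copper)

Equilibrium of a rigid end plate with no external load gives equal and opposite internal forces ±P in the two members. Since α_{copper} > α_{concrete}, heating drives the copper into compression and the concrete into tension.
Equating the net (thermal + elastic) strains gives |α₁ − α₂|·ΔT = P·[1/(A₁E₁) + 1/(A₂E₂)].
|α₁ − α₂|·ΔT = 5×10⁻⁶ × 44 = 0.00022.
1/(A₁E₁) + 1/(A₂E₂) = 1/(1200×125×10³) + 1/(1225×31×10³) = 3.3×10⁻⁸ N⁻¹.
P = 0.00022 / 3.3×10⁻⁸ = 6667 N = 6.667 kN.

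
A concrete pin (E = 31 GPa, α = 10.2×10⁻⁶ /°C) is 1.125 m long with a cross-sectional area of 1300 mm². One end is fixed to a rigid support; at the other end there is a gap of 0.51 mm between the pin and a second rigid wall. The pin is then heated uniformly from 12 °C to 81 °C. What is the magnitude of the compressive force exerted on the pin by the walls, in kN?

If the wall were absent the pin would grow by αΔT L = 10.2×10⁻⁶ × 69 × 1125 = 0.7918 mm.
After closing the 0.51 mm clearance, 0.7918 − 0.51 = 0.2818 mm of expansion remains to be suppressed by the wall.
That suppressed elongation corresponds to σ = E·Δ/L = 31×10³ × 0.2818/1125 = 7.764 MPa.
P = σA = 7.764 × 1300 = 10.09 kN.

P ≈ 10.1 kN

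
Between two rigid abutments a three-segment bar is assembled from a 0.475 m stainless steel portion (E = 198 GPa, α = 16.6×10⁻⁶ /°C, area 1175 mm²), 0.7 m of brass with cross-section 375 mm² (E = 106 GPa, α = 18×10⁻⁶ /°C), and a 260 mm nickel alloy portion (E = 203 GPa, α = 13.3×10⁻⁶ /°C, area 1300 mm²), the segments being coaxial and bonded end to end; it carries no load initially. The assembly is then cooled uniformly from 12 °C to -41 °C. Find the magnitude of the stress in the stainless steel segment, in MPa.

With the walls removed the bar would change length by δ_free = Σ αᵢΔT Lᵢ = 16.6×10⁻⁶×53×475 + 18×10⁻⁶×53×700 + 13.3×10⁻⁶×53×260 = 1.269 mm.
The rigid supports impose zero overall length change; the single axial force P common to all segments must satisfy P Σ Lᵢ/(AᵢEᵢ) = δ_free.
Σ Lᵢ/(AᵢEᵢ) = 475/(1175×198×10³) + 700/(375×106×10³) + 260/(1300×203×10³) = 2.064×10⁻⁵ mm/N.
P = 1.269 / 2.064×10⁻⁵ = 61490 N = 61.49 kN, tensile.
σ_{stainless steel} = P / A = 61490 / 1175 = 52.33 MPa.

σ ≈ 52.3 MPa (tensile)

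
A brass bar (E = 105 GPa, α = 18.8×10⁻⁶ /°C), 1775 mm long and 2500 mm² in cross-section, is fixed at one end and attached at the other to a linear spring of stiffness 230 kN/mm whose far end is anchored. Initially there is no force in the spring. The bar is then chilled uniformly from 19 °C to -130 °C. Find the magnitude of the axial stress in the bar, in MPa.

σ ≈ 179 MPa (tensile)

If the spring were absent the bar would shorten by αΔT L = 18.8×10⁻⁶ × 149 × 1775 = 4.972 mm.
With a force P in the spring, the elastic change of the bar is PL/(AE) and that of the spring is P/k; compatibility requires their sum to equal δ_free.
So P = δ_free / [L/(AE) + 1/k] = 4.972 / [ 1775/(2500×105×10³) + 1/(230×10³) ].
P = 4.972 / 1.111×10⁻⁵ = 447500 N.
σ = P/A = 447500/2500 = 179 MPa.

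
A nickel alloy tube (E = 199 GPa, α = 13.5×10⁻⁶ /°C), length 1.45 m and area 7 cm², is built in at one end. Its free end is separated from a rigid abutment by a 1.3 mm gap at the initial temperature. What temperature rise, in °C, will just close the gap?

ΔT ≈ 66.4 °C

The gap closes when αΔT L = 1.3 mm, since the tube is still unstressed at that instant.
ΔT = 1.3 / (13.5×10⁻⁶ × 1450) = 66.41 °C.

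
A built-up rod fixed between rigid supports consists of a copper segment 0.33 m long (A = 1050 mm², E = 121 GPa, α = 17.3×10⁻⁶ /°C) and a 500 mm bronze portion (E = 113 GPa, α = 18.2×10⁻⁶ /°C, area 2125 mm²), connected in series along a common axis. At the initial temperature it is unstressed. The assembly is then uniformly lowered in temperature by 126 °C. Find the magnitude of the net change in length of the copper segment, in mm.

|ΔL| ≈ 0.316 mm

If the supports were absent, the total length change would be Σ αᵢΔT Lᵢ = 17.3×10⁻⁶×126×330 + 18.2×10⁻⁶×126×500 = 1.866 mm.
Since the ends are fixed, an axial force P builds up, equal in every segment, with P · Σ Lᵢ/(AᵢEᵢ) = δ_free.
The series flexibility is Σ Lᵢ/(AᵢEᵢ) = 330/(1050×121×10³) + 500/(2125×113×10³) = 4.68×10⁻⁶ mm/N.
P = 1.866 / 4.68×10⁻⁶ = 398700 N = 398.7 kN, tensile.
For the copper segment, free thermal change = 17.3×10⁻⁶×126×330 = 0.7193 mm and elastic change from P = 398700×330/(1050×121×10³) = 1.036 mm; these oppose, so the net change is 0.316 mm (segment lengthens).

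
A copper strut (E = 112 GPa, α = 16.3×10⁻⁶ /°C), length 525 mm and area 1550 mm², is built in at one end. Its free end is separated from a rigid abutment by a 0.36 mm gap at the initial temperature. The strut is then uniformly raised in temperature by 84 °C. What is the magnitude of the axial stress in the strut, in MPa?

σ ≈ 76.6 MPa (compressive)

Free thermal elongation = αΔT L = 16.3×10⁻⁶ × 84 × 525 = 0.7188 mm.
This exceeds the 0.36 mm gap, so the wall pushes back. The portion of expansion that must be recovered elastically is δ_free − gap = 0.7188 − 0.36 = 0.3588 mm.
Compatibility: PL/(AE) = 0.3588 mm, so σ = P/A = E × (0.3588/525) = 76.55 MPa.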